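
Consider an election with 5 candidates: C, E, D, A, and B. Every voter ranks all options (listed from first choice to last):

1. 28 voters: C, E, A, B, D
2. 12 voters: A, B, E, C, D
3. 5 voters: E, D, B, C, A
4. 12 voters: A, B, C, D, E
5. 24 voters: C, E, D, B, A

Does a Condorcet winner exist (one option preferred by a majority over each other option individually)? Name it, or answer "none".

C vs E: 64–17 for C.
C vs D: 76–5 for C.
C vs A: 57–24 for C.
C vs B: 52–29 for C.
C beats every other option head-to-head.

C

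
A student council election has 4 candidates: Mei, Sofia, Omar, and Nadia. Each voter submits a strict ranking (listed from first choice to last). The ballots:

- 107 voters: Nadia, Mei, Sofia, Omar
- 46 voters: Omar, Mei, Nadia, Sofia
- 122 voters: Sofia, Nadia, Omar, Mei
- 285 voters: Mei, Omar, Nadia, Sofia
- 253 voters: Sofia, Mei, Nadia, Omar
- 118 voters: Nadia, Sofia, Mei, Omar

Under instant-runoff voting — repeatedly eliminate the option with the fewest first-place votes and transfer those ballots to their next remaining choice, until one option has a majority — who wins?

Round 1: Mei 285, Sofia 375, Omar 46, Nadia 225. Eliminate Omar.
Round 2: Mei 331, Sofia 375, Nadia 225. Eliminate Nadia.
Round 3: Mei 438, Sofia 493. Sofia has a majority.

Sofia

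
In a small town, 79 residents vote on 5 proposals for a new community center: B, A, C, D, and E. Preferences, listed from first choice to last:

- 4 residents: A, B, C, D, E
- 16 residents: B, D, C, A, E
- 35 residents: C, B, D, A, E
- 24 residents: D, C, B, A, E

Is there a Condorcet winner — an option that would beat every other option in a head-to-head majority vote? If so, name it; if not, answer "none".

Checking pairwise contests:
C beats B 59–20.
B beats A 75–4.
D beats C 40–39.
B beats D 55–24.
B beats E 79–0.
Every option loses at least one head-to-head, so there is no Condorcet winner.

none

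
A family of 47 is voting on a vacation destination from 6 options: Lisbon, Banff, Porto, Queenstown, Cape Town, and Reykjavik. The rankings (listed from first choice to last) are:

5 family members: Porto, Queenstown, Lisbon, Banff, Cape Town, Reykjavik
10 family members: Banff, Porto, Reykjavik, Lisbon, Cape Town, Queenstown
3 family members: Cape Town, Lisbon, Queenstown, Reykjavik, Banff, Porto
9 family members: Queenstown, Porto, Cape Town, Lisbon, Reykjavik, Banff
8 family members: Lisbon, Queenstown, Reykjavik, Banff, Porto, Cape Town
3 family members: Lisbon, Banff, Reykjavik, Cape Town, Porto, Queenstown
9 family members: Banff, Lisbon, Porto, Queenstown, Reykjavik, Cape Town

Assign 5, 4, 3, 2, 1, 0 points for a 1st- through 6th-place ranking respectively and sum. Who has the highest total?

Lisbon

Lisbon: 5·3 + 10·2 + 3·4 + 9·2 + 8·5 + 3·5 + 9·4 = 156
Banff: 5·2 + 10·5 + 3·1 + 9·0 + 8·2 + 3·4 + 9·5 = 136
Porto: 5·5 + 10·4 + 3·0 + 9·4 + 8·1 + 3·1 + 9·3 = 139
Queenstown: 5·4 + 10·0 + 3·3 + 9·5 + 8·4 + 3·0 + 9·2 = 124
Cape Town: 5·1 + 10·1 + 3·5 + 9·3 + 8·0 + 3·2 + 9·0 = 63
Reykjavik: 5·0 + 10·3 + 3·2 + 9·1 + 8·3 + 3·3 + 9·1 = 87
Lisbon has the highest Borda score (156).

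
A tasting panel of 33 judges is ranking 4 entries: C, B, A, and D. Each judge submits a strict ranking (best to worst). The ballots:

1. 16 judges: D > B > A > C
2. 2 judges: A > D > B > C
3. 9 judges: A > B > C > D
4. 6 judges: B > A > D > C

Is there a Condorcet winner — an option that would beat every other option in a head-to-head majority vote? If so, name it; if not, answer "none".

none

Checking pairwise contests:
B beats C 33–0.
D beats B 18–15.
B beats A 22–11.
A beats D 17–16.
Every option loses at least one head-to-head, so there is no Condorcet winner.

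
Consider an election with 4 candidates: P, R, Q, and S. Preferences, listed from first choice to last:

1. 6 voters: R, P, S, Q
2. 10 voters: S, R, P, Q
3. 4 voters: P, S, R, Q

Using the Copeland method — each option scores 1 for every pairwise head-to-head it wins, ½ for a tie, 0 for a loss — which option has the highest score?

S

P: beats Q; ties S; loses to R → score 1.5.
R: beats P and Q; loses to S → score 2.
Q: loses to P, R, and S → score 0.
S: beats R and Q; ties P → score 2.5.
S has the best pairwise record.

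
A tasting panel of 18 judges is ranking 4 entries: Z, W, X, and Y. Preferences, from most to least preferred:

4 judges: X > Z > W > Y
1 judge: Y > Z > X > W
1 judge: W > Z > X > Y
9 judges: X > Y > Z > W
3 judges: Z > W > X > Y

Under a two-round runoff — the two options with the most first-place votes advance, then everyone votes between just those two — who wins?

Round 1 first-place votes: Z 3, W 1, X 13, Y 1.
X and Z advance.
Runoff: X is preferred to Z by 13 voters; Z by 5.
X wins the runoff.

X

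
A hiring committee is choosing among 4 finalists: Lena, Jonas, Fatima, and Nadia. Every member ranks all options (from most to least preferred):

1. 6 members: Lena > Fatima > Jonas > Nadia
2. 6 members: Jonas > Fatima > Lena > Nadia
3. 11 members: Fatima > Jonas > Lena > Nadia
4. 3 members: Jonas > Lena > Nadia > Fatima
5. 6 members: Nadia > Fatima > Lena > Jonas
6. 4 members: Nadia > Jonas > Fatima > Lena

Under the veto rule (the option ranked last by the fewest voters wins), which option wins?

Last-place votes: Lena 4, Jonas 6, Fatima 3, Nadia 23.
Fatima is ranked last by the fewest voters, so Fatima wins.

Fatima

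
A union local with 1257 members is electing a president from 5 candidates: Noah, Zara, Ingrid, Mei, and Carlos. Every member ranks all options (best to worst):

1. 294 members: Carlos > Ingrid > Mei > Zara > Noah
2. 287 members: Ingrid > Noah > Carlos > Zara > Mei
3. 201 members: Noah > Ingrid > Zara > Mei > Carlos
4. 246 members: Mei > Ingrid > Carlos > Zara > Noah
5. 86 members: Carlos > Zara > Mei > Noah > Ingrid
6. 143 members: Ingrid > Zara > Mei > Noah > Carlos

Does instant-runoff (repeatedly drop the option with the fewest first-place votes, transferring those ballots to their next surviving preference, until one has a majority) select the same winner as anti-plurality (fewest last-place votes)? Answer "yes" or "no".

Instant-runoff — R1 Noah 201, Zara 0, Ingrid 430, Mei 246, Carlos 380 (Zara out); R2 Noah 201, Ingrid 430, Mei 246, Carlos 380 (Noah out); R3 Ingrid 631, Mei 246, Carlos 380 (Ingrid winner). Winner: Ingrid.
Anti-plurality — last-place votes: Noah 540, Zara 0, Ingrid 86, Mei 287, Carlos 344. Winner: Zara.
The two methods disagree.

no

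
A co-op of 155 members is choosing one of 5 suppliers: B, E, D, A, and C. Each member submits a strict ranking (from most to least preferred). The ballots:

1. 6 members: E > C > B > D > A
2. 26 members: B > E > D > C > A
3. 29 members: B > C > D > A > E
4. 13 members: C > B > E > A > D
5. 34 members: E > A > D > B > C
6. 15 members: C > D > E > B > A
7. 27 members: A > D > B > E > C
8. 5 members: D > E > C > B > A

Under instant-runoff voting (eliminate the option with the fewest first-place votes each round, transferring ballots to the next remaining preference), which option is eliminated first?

D

Round 1: B 55, E 40, D 5, A 27, C 28. Eliminate D.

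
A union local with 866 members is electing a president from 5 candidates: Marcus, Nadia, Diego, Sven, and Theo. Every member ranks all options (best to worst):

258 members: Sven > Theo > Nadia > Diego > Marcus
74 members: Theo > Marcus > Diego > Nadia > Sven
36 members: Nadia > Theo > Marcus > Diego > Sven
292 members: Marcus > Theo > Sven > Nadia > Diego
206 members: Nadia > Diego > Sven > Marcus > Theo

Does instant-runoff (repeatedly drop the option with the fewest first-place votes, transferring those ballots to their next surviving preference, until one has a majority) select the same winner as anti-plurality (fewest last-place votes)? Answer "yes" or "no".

Instant-runoff — R1 Marcus 292, Nadia 242, Diego 0, Sven 258, Theo 74 (Diego out); R2 Marcus 292, Nadia 242, Sven 258, Theo 74 (Theo out); R3 Marcus 366, Nadia 242, Sven 258 (Nadia out); R4 Marcus 402, Sven 464 (Sven winner). Winner: Sven.
Anti-plurality — last-place votes: Marcus 258, Nadia 0, Diego 292, Sven 110, Theo 206. Winner: Nadia.
The two methods disagree.

no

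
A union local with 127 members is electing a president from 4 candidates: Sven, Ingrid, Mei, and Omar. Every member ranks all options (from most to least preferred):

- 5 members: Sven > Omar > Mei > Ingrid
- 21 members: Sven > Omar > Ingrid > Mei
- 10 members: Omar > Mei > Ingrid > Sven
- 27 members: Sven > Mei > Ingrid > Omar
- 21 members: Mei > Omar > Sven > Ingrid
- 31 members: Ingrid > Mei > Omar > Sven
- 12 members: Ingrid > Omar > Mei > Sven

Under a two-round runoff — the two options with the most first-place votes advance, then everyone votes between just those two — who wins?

Sven

Round 1 first-place votes: Sven 53, Ingrid 43, Mei 21, Omar 10.
Sven and Ingrid advance.
Runoff: Sven is preferred to Ingrid by 74 voters; Ingrid by 53.
Sven wins the runoff.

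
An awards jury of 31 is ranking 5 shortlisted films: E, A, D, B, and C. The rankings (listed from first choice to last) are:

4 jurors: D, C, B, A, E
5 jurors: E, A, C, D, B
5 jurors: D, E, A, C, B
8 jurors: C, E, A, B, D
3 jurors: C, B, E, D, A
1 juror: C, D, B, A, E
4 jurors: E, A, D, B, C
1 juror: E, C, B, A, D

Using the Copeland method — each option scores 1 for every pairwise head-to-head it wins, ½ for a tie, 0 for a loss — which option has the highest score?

E: beats A, D, and B; loses to C → score 3.
A: beats D and B; loses to E and C → score 2.
D: beats B; loses to E, A, and C → score 1.
B: loses to E, A, D, and C → score 0.
C: beats E, A, D, and B → score 4.
C has the best pairwise record.

C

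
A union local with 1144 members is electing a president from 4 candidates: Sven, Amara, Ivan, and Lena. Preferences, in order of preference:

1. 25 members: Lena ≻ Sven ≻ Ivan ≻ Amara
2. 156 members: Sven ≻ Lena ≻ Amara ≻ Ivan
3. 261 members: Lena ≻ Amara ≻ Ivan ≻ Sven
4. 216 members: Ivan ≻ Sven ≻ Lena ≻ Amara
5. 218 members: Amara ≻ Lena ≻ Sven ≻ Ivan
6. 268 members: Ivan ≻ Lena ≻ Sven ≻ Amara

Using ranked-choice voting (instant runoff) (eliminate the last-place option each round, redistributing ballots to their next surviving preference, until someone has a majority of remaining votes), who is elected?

Round 1: Sven 156, Amara 218, Ivan 484, Lena 286. Eliminate Sven.
Round 2: Amara 218, Ivan 484, Lena 442. Eliminate Amara.
Round 3: Ivan 484, Lena 660. Lena has a majority.

Lena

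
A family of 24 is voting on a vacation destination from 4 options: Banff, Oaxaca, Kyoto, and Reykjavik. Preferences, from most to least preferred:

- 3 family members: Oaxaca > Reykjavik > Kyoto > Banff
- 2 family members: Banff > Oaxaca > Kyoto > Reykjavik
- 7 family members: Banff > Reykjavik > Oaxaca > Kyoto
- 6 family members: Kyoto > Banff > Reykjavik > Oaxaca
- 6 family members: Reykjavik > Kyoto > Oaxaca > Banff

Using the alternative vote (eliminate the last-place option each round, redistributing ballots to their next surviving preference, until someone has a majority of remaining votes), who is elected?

Banff

Round 1: Banff 9, Oaxaca 3, Kyoto 6, Reykjavik 6. Eliminate Oaxaca.
Round 2: Banff 9, Kyoto 6, Reykjavik 9. Eliminate Kyoto.
Round 3: Banff 15, Reykjavik 9. Banff has a majority.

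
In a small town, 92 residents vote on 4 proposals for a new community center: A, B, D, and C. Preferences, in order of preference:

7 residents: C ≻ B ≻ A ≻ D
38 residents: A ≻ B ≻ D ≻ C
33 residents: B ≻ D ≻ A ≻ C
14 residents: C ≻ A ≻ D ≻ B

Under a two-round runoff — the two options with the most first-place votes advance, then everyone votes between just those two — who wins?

A

Round 1 first-place votes: A 38, B 33, D 0, C 21.
A and B advance.
Runoff: A is preferred to B by 52 voters; B by 40.
A wins the runoff.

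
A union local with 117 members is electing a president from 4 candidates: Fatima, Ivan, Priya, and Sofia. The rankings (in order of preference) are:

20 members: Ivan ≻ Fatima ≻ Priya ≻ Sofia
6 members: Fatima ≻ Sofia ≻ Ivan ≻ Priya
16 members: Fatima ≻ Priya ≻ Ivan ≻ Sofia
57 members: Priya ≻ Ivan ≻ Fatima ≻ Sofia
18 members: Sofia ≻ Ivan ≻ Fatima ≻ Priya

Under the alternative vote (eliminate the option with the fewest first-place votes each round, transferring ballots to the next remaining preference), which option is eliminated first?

Sofia

Round 1: Fatima 22, Ivan 20, Priya 57, Sofia 18. Eliminate Sofia.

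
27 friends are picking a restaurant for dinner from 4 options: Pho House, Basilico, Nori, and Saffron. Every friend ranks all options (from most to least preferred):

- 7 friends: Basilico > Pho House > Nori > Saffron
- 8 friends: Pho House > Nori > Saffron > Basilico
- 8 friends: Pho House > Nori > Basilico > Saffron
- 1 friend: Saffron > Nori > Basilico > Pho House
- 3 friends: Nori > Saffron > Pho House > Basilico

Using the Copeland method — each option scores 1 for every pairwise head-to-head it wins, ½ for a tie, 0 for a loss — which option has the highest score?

Pho House: beats Basilico, Nori, and Saffron → score 3.
Basilico: beats Saffron; loses to Pho House and Nori → score 1.
Nori: beats Basilico and Saffron; loses to Pho House → score 2.
Saffron: loses to Pho House, Basilico, and Nori → score 0.
Pho House has the best pairwise record.

Pho House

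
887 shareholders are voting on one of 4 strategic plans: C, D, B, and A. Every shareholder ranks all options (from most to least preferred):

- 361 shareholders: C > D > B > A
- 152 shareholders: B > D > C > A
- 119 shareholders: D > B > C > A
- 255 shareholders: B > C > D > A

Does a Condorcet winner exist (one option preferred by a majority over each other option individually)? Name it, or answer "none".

none

Checking pairwise contests:
B beats C 526–361.
C beats D 616–271.
D beats B 480–407.
C beats A 887–0.
Every option loses at least one head-to-head, so there is no Condorcet winner.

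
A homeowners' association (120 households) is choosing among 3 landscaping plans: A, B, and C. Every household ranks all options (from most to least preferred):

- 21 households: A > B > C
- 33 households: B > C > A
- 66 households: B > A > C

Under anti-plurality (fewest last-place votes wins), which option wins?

Last-place votes: A 33, B 0, C 87.
B is ranked last by the fewest voters, so B wins.

B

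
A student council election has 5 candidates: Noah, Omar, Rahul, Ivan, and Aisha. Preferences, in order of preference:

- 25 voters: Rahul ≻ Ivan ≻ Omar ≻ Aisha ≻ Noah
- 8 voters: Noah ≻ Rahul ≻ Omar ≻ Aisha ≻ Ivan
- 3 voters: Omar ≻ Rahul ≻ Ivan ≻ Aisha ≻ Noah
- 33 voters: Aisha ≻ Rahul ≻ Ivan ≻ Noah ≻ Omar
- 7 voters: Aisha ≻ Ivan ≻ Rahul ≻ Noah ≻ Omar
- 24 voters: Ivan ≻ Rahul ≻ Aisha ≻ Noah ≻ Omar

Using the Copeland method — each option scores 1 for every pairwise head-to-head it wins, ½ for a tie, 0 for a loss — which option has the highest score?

Noah: beats Omar; loses to Rahul, Ivan, and Aisha → score 1.
Omar: loses to Noah, Rahul, Ivan, and Aisha → score 0.
Rahul: beats Noah, Omar, Ivan, and Aisha → score 4.
Ivan: beats Noah, Omar, and Aisha; loses to Rahul → score 3.
Aisha: beats Noah and Omar; loses to Rahul and Ivan → score 2.
Rahul has the best pairwise record.

Rahul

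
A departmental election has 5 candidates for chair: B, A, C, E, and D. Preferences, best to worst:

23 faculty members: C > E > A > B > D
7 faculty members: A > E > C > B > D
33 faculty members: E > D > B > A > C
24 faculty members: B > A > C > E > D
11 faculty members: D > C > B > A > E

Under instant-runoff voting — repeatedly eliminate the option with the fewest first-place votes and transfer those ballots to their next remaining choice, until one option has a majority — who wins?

C

Round 1: B 24, A 7, C 23, E 33, D 11. Eliminate A.
Round 2: B 24, C 23, E 40, D 11. Eliminate D.
Round 3: B 24, C 34, E 40. Eliminate B.
Round 4: C 58, E 40. C has a majority.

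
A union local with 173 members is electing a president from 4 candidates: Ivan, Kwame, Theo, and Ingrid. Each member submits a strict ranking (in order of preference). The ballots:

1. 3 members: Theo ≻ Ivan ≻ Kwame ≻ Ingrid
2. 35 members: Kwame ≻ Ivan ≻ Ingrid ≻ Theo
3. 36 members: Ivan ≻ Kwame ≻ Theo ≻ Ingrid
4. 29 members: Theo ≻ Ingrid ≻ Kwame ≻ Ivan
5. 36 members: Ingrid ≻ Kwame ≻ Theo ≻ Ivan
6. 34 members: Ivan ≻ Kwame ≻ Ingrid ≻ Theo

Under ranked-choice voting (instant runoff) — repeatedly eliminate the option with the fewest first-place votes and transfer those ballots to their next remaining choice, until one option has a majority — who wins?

Round 1: Ivan 70, Kwame 35, Theo 32, Ingrid 36. Eliminate Theo.
Round 2: Ivan 73, Kwame 35, Ingrid 65. Eliminate Kwame.
Round 3: Ivan 108, Ingrid 65. Ivan has a majority.

Ivan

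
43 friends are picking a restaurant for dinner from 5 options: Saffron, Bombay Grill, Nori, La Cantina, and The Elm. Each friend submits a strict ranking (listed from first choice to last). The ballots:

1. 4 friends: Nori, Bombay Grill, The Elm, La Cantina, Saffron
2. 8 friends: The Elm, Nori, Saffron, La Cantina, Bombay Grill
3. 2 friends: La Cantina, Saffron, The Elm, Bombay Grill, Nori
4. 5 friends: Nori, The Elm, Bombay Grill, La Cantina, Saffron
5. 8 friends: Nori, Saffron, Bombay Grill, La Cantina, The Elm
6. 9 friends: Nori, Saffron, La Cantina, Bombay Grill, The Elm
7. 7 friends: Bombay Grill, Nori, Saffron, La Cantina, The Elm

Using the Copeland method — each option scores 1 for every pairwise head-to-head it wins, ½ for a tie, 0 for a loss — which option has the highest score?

Saffron: beats Bombay Grill, La Cantina, and The Elm; loses to Nori → score 3.
Bombay Grill: beats La Cantina and The Elm; loses to Saffron and Nori → score 2.
Nori: beats Saffron, Bombay Grill, La Cantina, and The Elm → score 4.
La Cantina: beats The Elm; loses to Saffron, Bombay Grill, and Nori → score 1.
The Elm: loses to Saffron, Bombay Grill, Nori, and La Cantina → score 0.
Nori has the best pairwise record.

Nori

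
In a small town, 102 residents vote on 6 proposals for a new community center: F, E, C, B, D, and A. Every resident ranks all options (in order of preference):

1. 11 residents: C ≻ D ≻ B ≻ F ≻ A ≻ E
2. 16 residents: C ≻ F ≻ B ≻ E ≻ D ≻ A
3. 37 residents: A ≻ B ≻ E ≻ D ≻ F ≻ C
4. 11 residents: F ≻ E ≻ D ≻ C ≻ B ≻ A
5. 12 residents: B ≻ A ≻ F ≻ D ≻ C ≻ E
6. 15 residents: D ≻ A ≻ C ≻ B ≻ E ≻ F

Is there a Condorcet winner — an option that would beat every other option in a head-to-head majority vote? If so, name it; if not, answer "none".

none

Checking pairwise contests:
E beats F 52–50.
C beats E 54–48.
F beats C 60–42.
C beats B 53–49.
E beats D 64–38.
D beats A 53–49.
Every option loses at least one head-to-head, so there is no Condorcet winner.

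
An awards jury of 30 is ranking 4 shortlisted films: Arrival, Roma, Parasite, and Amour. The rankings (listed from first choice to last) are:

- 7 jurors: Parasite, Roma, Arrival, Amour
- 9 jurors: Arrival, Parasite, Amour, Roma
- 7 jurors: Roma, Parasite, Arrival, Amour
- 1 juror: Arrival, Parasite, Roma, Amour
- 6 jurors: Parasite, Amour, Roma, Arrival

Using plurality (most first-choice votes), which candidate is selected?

Parasite

First-place votes: Arrival 10, Roma 7, Parasite 13, Amour 0.
Parasite has the most first-place votes.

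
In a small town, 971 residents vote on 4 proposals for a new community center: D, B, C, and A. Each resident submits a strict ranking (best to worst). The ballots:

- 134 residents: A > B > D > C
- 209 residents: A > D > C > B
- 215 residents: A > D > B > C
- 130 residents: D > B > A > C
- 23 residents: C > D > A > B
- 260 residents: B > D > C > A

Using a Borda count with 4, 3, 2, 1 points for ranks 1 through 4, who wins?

D

D: 134·2 + 209·3 + 215·3 + 130·4 + 23·3 + 260·3 = 2909
B: 134·3 + 209·1 + 215·2 + 130·3 + 23·1 + 260·4 = 2494
C: 134·1 + 209·2 + 215·1 + 130·1 + 23·4 + 260·2 = 1509
A: 134·4 + 209·4 + 215·4 + 130·2 + 23·2 + 260·1 = 2798
D has the highest Borda score (2909).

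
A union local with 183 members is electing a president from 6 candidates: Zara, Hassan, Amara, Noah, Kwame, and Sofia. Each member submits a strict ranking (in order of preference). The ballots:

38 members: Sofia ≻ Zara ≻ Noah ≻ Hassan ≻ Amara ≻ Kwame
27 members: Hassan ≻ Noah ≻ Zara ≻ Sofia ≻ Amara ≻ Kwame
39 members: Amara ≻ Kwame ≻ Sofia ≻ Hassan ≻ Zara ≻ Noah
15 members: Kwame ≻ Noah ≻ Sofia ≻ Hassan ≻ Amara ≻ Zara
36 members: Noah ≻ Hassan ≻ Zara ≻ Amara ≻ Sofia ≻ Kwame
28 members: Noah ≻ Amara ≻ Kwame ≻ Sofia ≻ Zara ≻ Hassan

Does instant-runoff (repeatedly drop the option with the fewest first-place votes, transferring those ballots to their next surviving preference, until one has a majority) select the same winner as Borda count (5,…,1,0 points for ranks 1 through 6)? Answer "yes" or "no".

Instant-runoff — R1 Zara 0, Hassan 27, Amara 39, Noah 64, Kwame 15, Sofia 38 (Zara out); R2 Hassan 27, Amara 39, Noah 64, Kwame 15, Sofia 38 (Kwame out); R3 Hassan 27, Amara 39, Noah 79, Sofia 38 (Hassan out); R4 Amara 39, Noah 106, Sofia 38 (Noah winner). Winner: Noah.
Borda — scores: Zara 408, Hassan 463, Amara 459, Noah 602, Kwame 315, Sofia 498. Winner: Noah.
The two methods agree.

yes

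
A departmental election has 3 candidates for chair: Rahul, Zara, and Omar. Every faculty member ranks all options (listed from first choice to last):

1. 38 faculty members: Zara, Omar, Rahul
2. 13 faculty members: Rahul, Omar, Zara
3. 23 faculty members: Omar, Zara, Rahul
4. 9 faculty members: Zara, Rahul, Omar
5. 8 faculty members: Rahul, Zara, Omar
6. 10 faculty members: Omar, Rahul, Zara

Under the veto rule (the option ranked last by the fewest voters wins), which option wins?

Omar

Last-place votes: Rahul 61, Zara 23, Omar 17.
Omar is ranked last by the fewest voters, so Omar wins.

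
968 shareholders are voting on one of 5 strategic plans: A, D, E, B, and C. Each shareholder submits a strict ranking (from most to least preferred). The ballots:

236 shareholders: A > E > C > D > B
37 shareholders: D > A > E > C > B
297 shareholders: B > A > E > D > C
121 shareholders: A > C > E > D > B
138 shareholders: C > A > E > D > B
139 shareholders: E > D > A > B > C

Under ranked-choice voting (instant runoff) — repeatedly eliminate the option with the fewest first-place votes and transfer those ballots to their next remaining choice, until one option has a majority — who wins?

Round 1: A 357, D 37, E 139, B 297, C 138. Eliminate D.
Round 2: A 394, E 139, B 297, C 138. Eliminate C.
Round 3: A 532, E 139, B 297. A has a majority.

A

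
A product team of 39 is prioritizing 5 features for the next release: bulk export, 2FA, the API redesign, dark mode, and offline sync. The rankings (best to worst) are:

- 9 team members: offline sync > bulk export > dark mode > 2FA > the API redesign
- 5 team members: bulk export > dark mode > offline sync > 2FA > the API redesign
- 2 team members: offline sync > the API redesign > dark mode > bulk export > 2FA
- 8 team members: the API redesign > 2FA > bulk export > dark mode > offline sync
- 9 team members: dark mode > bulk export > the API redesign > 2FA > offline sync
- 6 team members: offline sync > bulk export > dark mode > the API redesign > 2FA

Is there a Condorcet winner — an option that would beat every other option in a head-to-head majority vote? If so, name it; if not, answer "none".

bulk export

bulk export vs 2FA: 31–8 for bulk export.
bulk export vs the API redesign: 29–10 for bulk export.
bulk export vs dark mode: 28–11 for bulk export.
bulk export vs offline sync: 22–17 for bulk export.
bulk export beats every other option head-to-head.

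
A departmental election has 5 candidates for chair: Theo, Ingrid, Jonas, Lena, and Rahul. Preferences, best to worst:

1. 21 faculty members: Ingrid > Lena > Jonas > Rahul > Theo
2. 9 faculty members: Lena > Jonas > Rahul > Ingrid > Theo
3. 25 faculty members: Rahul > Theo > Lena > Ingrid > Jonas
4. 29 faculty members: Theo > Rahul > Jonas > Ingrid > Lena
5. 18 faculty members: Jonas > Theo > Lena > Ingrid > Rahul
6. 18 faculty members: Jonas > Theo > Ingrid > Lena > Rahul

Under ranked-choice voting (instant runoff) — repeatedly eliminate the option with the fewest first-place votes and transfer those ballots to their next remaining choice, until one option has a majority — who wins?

Round 1: Theo 29, Ingrid 21, Jonas 36, Lena 9, Rahul 25. Eliminate Lena.
Round 2: Theo 29, Ingrid 21, Jonas 45, Rahul 25. Eliminate Ingrid.
Round 3: Theo 29, Jonas 66, Rahul 25. Jonas has a majority.

Jonas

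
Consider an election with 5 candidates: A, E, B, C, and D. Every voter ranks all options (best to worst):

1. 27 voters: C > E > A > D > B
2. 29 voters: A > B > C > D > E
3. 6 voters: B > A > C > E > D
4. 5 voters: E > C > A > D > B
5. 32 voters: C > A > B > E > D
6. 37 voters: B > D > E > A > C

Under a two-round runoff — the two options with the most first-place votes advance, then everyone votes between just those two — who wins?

Round 1 first-place votes: A 29, E 5, B 43, C 59, D 0.
C and B advance.
Runoff: C is preferred to B by 64 voters; B by 72.
B wins the runoff.

B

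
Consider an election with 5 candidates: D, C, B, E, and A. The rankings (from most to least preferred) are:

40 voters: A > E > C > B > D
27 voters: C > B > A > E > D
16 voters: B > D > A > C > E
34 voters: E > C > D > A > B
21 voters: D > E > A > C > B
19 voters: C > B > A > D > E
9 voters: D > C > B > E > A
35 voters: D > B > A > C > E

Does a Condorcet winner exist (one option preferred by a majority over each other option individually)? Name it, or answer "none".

Checking pairwise contests:
C beats D 120–81.
A beats C 112–89.
C beats B 150–51.
C beats E 106–95.
D beats A 115–86.
Every option loses at least one head-to-head, so there is no Condorcet winner.

none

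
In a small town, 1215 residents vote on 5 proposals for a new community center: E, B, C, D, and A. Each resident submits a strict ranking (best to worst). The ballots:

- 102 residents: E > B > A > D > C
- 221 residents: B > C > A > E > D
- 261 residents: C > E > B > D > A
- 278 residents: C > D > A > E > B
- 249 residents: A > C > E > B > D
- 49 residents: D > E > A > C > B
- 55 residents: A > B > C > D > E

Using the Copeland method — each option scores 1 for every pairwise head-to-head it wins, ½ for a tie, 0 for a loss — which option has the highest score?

C

E: beats B and D; loses to C and A → score 2.
B: beats D; loses to E, C, and A → score 1.
C: beats E, B, D, and A → score 4.
D: loses to E, B, C, and A → score 0.
A: beats E, B, and D; loses to C → score 3.
C has the best pairwise record.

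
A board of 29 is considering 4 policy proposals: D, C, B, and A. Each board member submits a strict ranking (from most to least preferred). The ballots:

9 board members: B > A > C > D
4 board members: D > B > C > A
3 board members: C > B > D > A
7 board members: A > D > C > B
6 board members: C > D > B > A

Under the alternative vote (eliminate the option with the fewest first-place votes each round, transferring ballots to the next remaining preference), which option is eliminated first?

D

Round 1: D 4, C 9, B 9, A 7. Eliminate D.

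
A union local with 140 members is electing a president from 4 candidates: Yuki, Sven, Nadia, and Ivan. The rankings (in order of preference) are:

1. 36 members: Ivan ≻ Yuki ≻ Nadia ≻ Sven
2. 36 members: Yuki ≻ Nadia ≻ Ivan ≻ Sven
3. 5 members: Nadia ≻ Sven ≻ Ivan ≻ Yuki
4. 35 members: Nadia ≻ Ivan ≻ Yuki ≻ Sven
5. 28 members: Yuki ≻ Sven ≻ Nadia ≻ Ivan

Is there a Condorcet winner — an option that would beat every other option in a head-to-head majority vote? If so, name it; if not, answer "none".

Checking pairwise contests:
Ivan beats Yuki 76–64.
Yuki beats Sven 135–5.
Yuki beats Nadia 100–40.
Nadia beats Ivan 104–36.
Every option loses at least one head-to-head, so there is no Condorcet winner.

none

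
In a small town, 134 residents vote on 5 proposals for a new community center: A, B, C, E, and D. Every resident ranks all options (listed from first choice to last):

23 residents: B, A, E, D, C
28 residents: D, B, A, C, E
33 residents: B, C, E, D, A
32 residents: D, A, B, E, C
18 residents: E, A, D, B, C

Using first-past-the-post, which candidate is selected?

D

First-place votes: A 0, B 56, C 0, E 18, D 60.
D has the most first-place votes.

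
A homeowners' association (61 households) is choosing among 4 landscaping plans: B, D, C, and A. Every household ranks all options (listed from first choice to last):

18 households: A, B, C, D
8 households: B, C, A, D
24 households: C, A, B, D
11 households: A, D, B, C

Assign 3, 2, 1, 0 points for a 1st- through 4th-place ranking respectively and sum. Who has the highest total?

A

B: 18·2 + 8·3 + 24·1 + 11·1 = 95
D: 18·0 + 8·0 + 24·0 + 11·2 = 22
C: 18·1 + 8·2 + 24·3 + 11·0 = 106
A: 18·3 + 8·1 + 24·2 + 11·3 = 143
A has the highest Borda score (143).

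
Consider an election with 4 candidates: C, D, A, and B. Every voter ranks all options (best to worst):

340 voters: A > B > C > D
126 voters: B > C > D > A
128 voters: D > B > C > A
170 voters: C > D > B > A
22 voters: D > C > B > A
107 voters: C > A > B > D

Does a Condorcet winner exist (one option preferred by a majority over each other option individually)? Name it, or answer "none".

Checking pairwise contests:
B beats C 594–299.
C beats D 743–150.
C beats A 553–340.
A beats B 447–446.
Every option loses at least one head-to-head, so there is no Condorcet winner.

none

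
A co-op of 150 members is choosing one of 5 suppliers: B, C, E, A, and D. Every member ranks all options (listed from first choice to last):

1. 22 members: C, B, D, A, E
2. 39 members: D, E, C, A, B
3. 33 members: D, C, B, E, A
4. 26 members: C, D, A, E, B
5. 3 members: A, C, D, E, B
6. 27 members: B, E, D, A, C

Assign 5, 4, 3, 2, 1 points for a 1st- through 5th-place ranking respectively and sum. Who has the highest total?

B: 22·4 + 39·1 + 33·3 + 26·1 + 3·1 + 27·5 = 390
C: 22·5 + 39·3 + 33·4 + 26·5 + 3·4 + 27·1 = 528
E: 22·1 + 39·4 + 33·2 + 26·2 + 3·2 + 27·4 = 410
A: 22·2 + 39·2 + 33·1 + 26·3 + 3·5 + 27·2 = 302
D: 22·3 + 39·5 + 33·5 + 26·4 + 3·3 + 27·3 = 620
D has the highest Borda score (620).

D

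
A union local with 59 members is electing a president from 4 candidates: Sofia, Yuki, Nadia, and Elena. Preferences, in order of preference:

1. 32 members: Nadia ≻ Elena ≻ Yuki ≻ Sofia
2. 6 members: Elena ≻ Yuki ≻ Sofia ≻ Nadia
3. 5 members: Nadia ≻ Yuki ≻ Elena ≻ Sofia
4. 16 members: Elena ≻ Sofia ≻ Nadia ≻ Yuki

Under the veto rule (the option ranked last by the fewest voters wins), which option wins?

Elena

Last-place votes: Sofia 37, Yuki 16, Nadia 6, Elena 0.
Elena is ranked last by the fewest voters, so Elena wins.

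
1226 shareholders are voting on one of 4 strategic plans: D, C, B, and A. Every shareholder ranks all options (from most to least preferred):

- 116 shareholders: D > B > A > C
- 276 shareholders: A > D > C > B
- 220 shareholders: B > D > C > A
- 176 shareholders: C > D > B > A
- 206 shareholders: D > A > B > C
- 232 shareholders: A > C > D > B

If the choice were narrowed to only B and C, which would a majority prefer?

C

Voters preferring B to C: 542; preferring C to B: 684.
C wins the head-to-head.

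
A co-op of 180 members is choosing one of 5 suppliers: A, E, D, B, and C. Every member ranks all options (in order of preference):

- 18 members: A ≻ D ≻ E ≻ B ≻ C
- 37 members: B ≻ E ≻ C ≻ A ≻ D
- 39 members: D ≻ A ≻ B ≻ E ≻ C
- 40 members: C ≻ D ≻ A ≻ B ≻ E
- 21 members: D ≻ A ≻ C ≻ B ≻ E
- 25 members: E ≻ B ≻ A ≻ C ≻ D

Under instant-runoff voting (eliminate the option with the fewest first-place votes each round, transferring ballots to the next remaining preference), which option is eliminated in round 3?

C

Round 1: A 18, E 25, D 60, B 37, C 40. Eliminate A.
Round 2: E 25, D 78, B 37, C 40. Eliminate E.
Round 3: D 78, B 62, C 40. Eliminate C.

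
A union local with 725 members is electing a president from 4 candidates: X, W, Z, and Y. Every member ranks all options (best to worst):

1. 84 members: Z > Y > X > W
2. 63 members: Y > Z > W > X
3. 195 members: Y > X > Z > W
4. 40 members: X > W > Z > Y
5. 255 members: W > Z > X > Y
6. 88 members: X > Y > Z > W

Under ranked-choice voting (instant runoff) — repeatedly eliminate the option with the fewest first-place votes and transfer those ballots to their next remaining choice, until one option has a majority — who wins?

Y

Round 1: X 128, W 255, Z 84, Y 258. Eliminate Z.
Round 2: X 128, W 255, Y 342. Eliminate X.
Round 3: W 295, Y 430. Y has a majority.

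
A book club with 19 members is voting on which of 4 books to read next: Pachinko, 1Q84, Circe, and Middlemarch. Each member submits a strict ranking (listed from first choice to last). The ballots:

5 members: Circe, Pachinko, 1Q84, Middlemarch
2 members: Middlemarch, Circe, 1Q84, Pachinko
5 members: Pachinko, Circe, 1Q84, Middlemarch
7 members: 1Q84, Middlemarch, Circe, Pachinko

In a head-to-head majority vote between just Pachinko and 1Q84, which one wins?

Voters preferring Pachinko to 1Q84: 10; preferring 1Q84 to Pachinko: 9.
Pachinko wins the head-to-head.

Pachinko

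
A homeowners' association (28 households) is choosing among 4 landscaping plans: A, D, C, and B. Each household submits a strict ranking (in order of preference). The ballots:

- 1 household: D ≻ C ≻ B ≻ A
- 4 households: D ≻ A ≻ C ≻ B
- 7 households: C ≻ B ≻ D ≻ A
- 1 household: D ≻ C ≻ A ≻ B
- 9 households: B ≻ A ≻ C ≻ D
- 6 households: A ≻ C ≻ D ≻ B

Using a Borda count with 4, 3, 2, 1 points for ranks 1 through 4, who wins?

C

A: 1·1 + 4·3 + 7·1 + 1·2 + 9·3 + 6·4 = 73
D: 1·4 + 4·4 + 7·2 + 1·4 + 9·1 + 6·2 = 59
C: 1·3 + 4·2 + 7·4 + 1·3 + 9·2 + 6·3 = 78
B: 1·2 + 4·1 + 7·3 + 1·1 + 9·4 + 6·1 = 70
C has the highest Borda score (78).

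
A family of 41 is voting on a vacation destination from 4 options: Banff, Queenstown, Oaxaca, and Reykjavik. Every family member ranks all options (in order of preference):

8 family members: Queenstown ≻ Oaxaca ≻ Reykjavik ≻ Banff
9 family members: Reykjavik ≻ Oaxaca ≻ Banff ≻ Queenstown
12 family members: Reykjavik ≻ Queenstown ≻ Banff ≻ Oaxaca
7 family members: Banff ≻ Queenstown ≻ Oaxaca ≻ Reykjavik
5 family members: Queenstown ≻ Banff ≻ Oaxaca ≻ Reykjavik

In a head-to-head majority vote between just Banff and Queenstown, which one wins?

Queenstown

Voters preferring Banff to Queenstown: 16; preferring Queenstown to Banff: 25.
Queenstown wins the head-to-head.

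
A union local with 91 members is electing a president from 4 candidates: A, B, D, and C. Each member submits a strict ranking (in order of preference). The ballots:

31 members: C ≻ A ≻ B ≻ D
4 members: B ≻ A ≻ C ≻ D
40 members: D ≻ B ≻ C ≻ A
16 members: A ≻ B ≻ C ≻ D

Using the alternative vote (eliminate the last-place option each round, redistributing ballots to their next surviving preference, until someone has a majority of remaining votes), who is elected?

Round 1: A 16, B 4, D 40, C 31. Eliminate B.
Round 2: A 20, D 40, C 31. Eliminate A.
Round 3: D 40, C 51. C has a majority.

C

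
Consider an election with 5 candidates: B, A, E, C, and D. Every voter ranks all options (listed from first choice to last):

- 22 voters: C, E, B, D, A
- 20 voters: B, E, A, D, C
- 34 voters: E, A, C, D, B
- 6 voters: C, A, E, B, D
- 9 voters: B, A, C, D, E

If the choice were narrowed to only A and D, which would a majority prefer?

A

Voters preferring A to D: 69; preferring D to A: 22.
A wins the head-to-head.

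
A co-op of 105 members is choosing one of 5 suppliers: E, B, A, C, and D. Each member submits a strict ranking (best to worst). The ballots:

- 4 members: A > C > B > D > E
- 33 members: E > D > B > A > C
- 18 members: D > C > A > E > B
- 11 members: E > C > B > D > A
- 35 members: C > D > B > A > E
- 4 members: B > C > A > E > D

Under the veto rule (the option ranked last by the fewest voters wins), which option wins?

Last-place votes: E 39, B 18, A 11, C 33, D 4.
D is ranked last by the fewest voters, so D wins.

D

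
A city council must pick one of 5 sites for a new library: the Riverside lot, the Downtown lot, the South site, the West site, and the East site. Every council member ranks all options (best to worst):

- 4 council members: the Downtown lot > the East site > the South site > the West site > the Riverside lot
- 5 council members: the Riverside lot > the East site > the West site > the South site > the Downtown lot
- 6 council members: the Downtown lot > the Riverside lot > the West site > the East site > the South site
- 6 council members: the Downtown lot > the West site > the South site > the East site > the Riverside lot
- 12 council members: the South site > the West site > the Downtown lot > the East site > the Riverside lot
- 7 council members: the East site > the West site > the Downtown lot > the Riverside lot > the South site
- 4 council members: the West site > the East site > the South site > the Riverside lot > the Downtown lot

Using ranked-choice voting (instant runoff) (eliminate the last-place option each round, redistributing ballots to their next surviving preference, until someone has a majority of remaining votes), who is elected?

the Downtown lot

Round 1: the Riverside lot 5, the Downtown lot 16, the South site 12, the West site 4, the East site 7. Eliminate the West site.
Round 2: the Riverside lot 5, the Downtown lot 16, the South site 12, the East site 11. Eliminate the Riverside lot.
Round 3: the Downtown lot 16, the South site 12, the East site 16. Eliminate the South site.
Round 4: the Downtown lot 28, the East site 16. The Downtown lot has a majority.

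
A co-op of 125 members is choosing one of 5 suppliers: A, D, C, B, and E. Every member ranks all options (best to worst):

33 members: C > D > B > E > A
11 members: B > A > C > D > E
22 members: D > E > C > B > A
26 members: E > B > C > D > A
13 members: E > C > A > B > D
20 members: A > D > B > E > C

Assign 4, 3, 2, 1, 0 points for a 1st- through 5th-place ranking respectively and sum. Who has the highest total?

A: 33·0 + 11·3 + 22·0 + 26·0 + 13·2 + 20·4 = 139
D: 33·3 + 11·1 + 22·4 + 26·1 + 13·0 + 20·3 = 284
C: 33·4 + 11·2 + 22·2 + 26·2 + 13·3 + 20·0 = 289
B: 33·2 + 11·4 + 22·1 + 26·3 + 13·1 + 20·2 = 263
E: 33·1 + 11·0 + 22·3 + 26·4 + 13·4 + 20·1 = 275
C has the highest Borda score (289).

C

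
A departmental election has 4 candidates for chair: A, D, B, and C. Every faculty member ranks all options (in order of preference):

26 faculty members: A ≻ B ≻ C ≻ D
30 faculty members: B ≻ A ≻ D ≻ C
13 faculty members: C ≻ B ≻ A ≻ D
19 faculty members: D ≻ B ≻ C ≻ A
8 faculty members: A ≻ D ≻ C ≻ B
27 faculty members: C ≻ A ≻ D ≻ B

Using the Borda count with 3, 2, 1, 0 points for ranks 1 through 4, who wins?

A: 26·3 + 30·2 + 13·1 + 19·0 + 8·3 + 27·2 = 229
D: 26·0 + 30·1 + 13·0 + 19·3 + 8·2 + 27·1 = 130
B: 26·2 + 30·3 + 13·2 + 19·2 + 8·0 + 27·0 = 206
C: 26·1 + 30·0 + 13·3 + 19·1 + 8·1 + 27·3 = 173
A has the highest Borda score (229).

A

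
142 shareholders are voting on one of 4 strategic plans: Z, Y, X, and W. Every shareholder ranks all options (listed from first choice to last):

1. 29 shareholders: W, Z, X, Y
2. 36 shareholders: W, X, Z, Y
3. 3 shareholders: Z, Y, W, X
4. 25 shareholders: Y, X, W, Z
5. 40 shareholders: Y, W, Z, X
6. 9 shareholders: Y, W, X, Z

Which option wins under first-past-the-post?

Y

First-place votes: Z 3, Y 74, X 0, W 65.
Y has the most first-place votes.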